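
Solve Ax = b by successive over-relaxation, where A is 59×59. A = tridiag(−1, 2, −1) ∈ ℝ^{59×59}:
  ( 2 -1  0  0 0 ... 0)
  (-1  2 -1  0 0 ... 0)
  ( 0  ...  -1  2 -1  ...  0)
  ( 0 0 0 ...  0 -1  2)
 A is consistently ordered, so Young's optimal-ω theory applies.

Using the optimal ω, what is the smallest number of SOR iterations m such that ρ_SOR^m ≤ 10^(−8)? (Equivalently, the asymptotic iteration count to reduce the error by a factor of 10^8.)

½·tridiag(1,0,1) at n=59: λ_k = cos(kπ/60); max |λ| at k=1 ⇒ ρ_J = cos(π/60) ≈ 0.9986295.
1 − cos²(π/60) = sin²(π/60) ⇒ √(1−ρ_J²) = sin(π/60) = 0.0523360.
Then 2/(1+√(1−ρ_J²)) = 2/(1+0.0523360); ω* = 2/1.0523360 = 1.9005337.
[ρ_SOR] ω* − 1 = 0.9005337.
Need (0.9005337)^m ≤ 10^(−8): m ≥ 8·ln10/|ln 0.9005337| = 18.4207/0.104768 = 175.824 ⇒ m = 176.

m = 176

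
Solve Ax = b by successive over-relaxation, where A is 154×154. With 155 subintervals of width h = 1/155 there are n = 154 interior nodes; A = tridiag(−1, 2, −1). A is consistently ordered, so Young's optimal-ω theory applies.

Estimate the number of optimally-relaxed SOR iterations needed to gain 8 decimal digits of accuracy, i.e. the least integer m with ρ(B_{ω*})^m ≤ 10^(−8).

n=154: λ(B_J) = 1 − λ(A)/2 = cos(kπ/155); k=1 gives ρ_J = 0.9997946.
1 − cos²(π/155) = sin²(π/155) ⇒ √(1−ρ_J²) = sin(π/155) = 0.0202670.
ω* = 2/(1 + 0.0202670) = 2/1.0202670 = 1.9602712.
and ρ(B_{ω*}) = 1.9602712 − 1 = 0.9602712.
m ≥ 8·ln10 / (−ln 0.9602712) = 454.389; smallest integer m = 455.

m = 455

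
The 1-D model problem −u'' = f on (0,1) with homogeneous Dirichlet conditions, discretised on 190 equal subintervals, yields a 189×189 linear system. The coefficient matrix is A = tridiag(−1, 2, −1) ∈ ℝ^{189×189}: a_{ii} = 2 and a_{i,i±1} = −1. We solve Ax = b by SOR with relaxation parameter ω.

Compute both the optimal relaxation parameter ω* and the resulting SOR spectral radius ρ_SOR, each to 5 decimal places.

spectrum of D⁻¹(L+U) = {cos(kπ/190) : 1≤k≤189}; ρ_J = cos(π/190) = 0.99986.
root = sin(π/190) = 0.016534  (since 1−cos² = sin²).
Young: ω* = 2/(1+√(1−ρ_J²)) = 2/(1+0.016534) = 2/1.016534 = 1.96747.
ρ_SOR = ω* − 1 = 1.96747 − 1 = 0.96747.

ω* = 1.96747, ρ_SOR = 0.96747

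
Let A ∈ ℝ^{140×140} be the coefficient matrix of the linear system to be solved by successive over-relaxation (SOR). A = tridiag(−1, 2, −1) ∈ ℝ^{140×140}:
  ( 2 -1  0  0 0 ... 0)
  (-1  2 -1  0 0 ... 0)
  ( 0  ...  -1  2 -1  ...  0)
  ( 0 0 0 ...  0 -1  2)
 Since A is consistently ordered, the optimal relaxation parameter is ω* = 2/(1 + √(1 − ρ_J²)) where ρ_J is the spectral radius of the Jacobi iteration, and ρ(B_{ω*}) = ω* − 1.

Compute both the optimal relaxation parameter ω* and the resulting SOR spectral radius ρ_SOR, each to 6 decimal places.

ω* = 1.956413, ρ_SOR = 0.956413

n=140: λ(B_J) = 1 − λ(A)/2 = cos(kπ/141); k=1 gives ρ_J = 0.999752.
1 − cos²(π/141) = sin²(π/141) ⇒ √(1−ρ_J²) = sin(π/141) = 0.0222790.
[ω*] 2 ÷ (1 + 0.0222790) = 2 ÷ 1.0222790 = 1.956413.
and ρ(B_{ω*}) = 1.956413 − 1 = 0.956413.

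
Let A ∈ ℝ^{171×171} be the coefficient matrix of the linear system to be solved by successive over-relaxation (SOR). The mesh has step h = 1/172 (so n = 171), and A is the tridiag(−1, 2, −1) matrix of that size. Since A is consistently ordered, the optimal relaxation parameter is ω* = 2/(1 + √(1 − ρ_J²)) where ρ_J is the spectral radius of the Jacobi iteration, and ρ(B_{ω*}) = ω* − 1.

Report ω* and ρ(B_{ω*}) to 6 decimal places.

[ρ_J] n=171: ρ(B_J) = cos(π/(n+1)) = cos(π/172) = 0.999833.
√(1−ρ_J²) = |sin(π/172)| = 0.0182641
So ω* = 2/1.0182641 = 1.964127 (Young).
ρ_SOR = ω* − 1 ≈ 0.964127.

ω* = 1.964127, ρ_SOR = 0.964127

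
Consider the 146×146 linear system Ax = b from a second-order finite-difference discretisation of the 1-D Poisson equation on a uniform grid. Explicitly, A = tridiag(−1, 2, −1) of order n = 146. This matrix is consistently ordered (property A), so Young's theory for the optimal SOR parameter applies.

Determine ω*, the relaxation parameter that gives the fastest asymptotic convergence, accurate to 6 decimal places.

ω* = 1.958155

ρ_J = max_k |cos(kπ/147)| = cos(π/147) = 0.999772
√(1−ρ_J²) simplifies to sin(π/147) = 0.0213698.
So ω* = 2/1.0213698 = 1.958155 (Young).
ρ_SOR = ω* − 1 = 1.958155 − 1 = 0.958155.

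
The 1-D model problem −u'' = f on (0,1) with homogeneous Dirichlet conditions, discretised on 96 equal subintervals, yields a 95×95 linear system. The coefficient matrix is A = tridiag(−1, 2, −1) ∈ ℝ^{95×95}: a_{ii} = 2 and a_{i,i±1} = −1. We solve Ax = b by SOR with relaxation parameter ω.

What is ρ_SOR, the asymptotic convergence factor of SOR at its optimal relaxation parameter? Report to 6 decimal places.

With n=95, ρ(Jacobi) = cos(π/96) = 0.999465.
√(1 − cos²(π/96)) = sin(π/96) ≈ 0.0327191.
ω* = 2/(1+0.0327191) = 1.936635
At ω = 1.936635 every |λ(B_ω)| = ω−1, so ρ_SOR = 0.936635.

ρ_SOR = 0.936635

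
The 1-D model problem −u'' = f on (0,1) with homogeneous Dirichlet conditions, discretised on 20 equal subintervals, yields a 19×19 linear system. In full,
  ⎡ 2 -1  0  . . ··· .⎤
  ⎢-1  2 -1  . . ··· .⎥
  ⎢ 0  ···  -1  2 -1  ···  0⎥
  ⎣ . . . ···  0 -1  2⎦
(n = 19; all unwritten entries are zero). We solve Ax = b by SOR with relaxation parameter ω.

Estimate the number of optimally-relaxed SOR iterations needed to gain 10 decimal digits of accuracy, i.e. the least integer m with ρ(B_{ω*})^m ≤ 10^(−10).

m = 73

ρ_J = max_k |cos(kπ/20)| = cos(π/20) = 0.9876883
√(1−ρ_J²) simplifies to sin(π/20) = 0.1564345.
[ω*] 2 ÷ (1 + 0.1564345) = 2 ÷ 1.1564345 = 1.7294538.
and ρ(B_{ω*}) = 1.7294538 − 1 = 0.7294538.
For 10 digits: m = 10·ln10 / (−ln 0.7294538) = 23.0259/0.315459 = 72.992; round up → m = 73.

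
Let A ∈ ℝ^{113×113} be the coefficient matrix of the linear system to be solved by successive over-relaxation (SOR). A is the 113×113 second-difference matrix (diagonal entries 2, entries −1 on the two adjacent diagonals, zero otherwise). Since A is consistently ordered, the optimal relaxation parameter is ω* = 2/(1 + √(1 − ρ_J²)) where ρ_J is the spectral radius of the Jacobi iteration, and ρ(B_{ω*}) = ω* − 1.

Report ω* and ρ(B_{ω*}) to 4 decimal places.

ω* = 1.9464, ρ_SOR = 0.9464

n=113: λ(B_J) = 1 − λ(A)/2 = cos(kπ/114); k=1 gives ρ_J = 0.9996.
1 − cos²(π/114) = sin²(π/114) ⇒ √(1−ρ_J²) = sin(π/114) = 0.02755.
ω* = 2/(1 + 0.02755) = 2/1.02755 = 1.9464.
Hence ρ(B_{ω*}) = 1.9464 − 1 = 0.9464.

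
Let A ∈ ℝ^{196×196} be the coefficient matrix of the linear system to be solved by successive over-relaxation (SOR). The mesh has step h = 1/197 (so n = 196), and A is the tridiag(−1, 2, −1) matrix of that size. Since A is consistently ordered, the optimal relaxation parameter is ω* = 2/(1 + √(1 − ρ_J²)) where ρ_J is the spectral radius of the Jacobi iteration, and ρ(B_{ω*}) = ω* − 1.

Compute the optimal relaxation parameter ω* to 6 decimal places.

ω* = 1.968608

½·tridiag(1,0,1) at n=196: λ_k = cos(kπ/197); max |λ| at k=1 ⇒ ρ_J = cos(π/197) ≈ 0.999873.
√(1 − cos²(π/197)) = sin(π/197) ≈ 0.0159465.
ω* = 2/(1 + 0.0159465) = 2/1.0159465 = 1.968608.
and ρ(B_{ω*}) = 1.968608 − 1 = 0.968608.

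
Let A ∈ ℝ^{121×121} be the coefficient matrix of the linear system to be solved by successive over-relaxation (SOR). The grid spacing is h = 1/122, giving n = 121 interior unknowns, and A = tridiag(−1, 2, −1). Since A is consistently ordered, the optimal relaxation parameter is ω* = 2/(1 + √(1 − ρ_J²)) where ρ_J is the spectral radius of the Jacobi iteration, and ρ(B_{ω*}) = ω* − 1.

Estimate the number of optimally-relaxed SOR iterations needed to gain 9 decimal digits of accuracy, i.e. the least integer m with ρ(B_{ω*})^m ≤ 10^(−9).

B_J for the 121×121 system has eigenvalues cos(kπ/122); ρ_J = cos(π/122) = 0.9996685.
√(1 − cos²(π/122)) = sin(π/122) ≈ 0.0257479.
ω* = 2 / (1 + 0.0257479) = 2 / 1.0257479 ≈ 1.9497968.
[ρ_SOR] ω* − 1 = 0.9497968.
ρ_SOR^m ≤ 10^(−9) ⇔ m ≥ 9·ln10/(−ln 0.9497968) = 20.7233/0.0515072 = 402.338; m = ⌈402.338⌉ = 403.

m = 403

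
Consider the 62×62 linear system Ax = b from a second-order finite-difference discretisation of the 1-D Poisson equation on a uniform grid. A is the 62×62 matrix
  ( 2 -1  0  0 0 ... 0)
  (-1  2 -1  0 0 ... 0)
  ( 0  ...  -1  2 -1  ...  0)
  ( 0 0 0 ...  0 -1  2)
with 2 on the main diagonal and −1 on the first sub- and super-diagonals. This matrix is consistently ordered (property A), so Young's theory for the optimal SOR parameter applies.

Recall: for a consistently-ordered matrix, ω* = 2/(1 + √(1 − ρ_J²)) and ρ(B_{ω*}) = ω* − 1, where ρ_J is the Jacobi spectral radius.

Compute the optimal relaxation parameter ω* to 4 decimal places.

ρ_J = max_k |cos(kπ/63)| = cos(π/63) = 0.9988
√(1 − cos²(π/63)) = sin(π/63) ≈ 0.04985.
Then 2/(1+√(1−ρ_J²)) = 2/(1+0.04985); ω* = 2/1.04985 = 1.9050.
ρ_SOR = ω* − 1 ≈ 0.9050.

ω* = 1.9050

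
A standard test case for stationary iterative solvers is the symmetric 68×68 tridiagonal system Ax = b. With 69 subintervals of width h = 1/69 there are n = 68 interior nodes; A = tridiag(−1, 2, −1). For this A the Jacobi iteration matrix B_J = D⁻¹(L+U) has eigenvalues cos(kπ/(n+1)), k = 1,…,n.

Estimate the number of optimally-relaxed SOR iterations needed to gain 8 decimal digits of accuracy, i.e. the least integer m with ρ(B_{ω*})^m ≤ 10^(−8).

½·tridiag(1,0,1) at n=68: λ_k = cos(kπ/69); max |λ| at k=1 ⇒ ρ_J = cos(π/69) ≈ 0.9989637.
√(1 − cos²(π/69)) = sin(π/69) ≈ 0.0455146.
So ω* = 2/1.0455146 = 1.9129336 (Young).
ρ_SOR = ω* − 1 ≈ 0.9129336.
For 8 digits: m = 8·ln10 / (−ln 0.9129336) = 18.4207/0.0910921 = 202.221; round up → m = 203.

m = 203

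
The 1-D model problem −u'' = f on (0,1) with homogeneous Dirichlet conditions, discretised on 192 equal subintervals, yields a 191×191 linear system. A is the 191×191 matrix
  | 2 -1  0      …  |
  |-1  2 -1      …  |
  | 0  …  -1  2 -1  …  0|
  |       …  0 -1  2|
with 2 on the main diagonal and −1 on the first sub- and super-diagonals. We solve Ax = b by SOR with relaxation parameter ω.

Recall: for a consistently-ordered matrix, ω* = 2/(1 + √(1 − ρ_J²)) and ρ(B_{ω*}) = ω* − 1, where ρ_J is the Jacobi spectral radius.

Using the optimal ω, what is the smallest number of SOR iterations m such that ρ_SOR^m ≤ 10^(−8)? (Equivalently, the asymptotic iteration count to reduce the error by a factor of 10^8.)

[ρ_J] n=191: ρ(B_J) = cos(π/(n+1)) = cos(π/192) = 0.9998661.
√(1−ρ_J²) = |sin(π/192)| = 0.0163617
So ω* = 2/1.0163617 = 1.9678034 (Young).
Hence ρ(B_{ω*}) = 1.9678034 − 1 = 0.9678034.
m ≥ 8·ln10 / (−ln 0.9678034) = 562.871; smallest integer m = 563.

m = 563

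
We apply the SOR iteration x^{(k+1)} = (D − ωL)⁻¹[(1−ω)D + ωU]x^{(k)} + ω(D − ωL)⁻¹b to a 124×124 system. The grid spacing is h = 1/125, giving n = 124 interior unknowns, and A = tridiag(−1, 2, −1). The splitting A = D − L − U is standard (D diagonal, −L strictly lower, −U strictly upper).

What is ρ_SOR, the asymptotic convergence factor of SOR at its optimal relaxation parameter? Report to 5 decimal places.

ρ_SOR = 0.95097

½·tridiag(1,0,1) at n=124: λ_k = cos(kπ/125); max |λ| at k=1 ⇒ ρ_J = cos(π/125) ≈ 0.99968.
1 − cos²(π/125) = sin²(π/125) ⇒ √(1−ρ_J²) = sin(π/125) = 0.025130.
Then 2/(1+√(1−ρ_J²)) = 2/(1+0.025130); ω* = 2/1.025130 = 1.95097.
and ρ(B_{ω*}) = 1.95097 − 1 = 0.95097.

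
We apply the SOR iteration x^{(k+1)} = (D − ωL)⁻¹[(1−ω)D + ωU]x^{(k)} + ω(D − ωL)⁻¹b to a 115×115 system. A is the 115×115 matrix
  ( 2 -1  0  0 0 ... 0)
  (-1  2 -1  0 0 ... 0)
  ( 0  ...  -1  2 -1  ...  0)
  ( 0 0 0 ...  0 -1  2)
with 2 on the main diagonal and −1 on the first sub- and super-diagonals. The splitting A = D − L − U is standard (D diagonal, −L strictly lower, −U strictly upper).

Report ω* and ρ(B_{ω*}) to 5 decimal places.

ω* = 1.94727, ρ_SOR = 0.94727

n=115: λ(B_J) = 1 − λ(A)/2 = cos(kπ/116); k=1 gives ρ_J = 0.99963.
root = sin(π/116) = 0.027079  (since 1−cos² = sin²).
Young: ω* = 2/(1+√(1−ρ_J²)) = 2/(1+0.027079) = 2/1.027079 = 1.94727.
At ω = 1.94727 every |λ(B_ω)| = ω−1, so ρ_SOR = 0.94727.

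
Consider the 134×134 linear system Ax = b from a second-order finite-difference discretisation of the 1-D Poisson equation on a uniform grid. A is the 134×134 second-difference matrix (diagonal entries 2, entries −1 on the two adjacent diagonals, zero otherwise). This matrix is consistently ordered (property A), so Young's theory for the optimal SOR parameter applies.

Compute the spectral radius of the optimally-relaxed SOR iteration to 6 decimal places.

[ρ_J] n=134: ρ(B_J) = cos(π/(n+1)) = cos(π/135) = 0.999729.
√(1−ρ_J²) simplifies to sin(π/135) = 0.0232690.
Young: ω* = 2/(1+√(1−ρ_J²)) = 2/(1+0.0232690) = 2/1.0232690 = 1.954520.
Hence ρ(B_{ω*}) = 1.954520 − 1 = 0.954520.

ρ_SOR = 0.954520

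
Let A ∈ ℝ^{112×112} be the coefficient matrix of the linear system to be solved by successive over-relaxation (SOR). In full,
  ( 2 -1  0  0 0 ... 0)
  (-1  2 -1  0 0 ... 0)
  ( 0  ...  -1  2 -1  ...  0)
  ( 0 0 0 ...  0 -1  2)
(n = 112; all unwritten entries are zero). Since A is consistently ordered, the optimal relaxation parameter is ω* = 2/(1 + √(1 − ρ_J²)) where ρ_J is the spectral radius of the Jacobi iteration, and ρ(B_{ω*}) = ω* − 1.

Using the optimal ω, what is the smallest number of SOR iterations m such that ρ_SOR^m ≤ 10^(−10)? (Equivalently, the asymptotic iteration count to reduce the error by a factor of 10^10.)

m = 415

spectrum of D⁻¹(L+U) = {cos(kπ/113) : 1≤k≤112}; ρ_J = cos(π/113) = 0.9996136.
1 − cos²(π/113) = sin²(π/113) ⇒ √(1−ρ_J²) = sin(π/113) = 0.0277981.
So ω* = 2/1.0277981 = 1.9459075 (Young).
Hence ρ(B_{ω*}) = 1.9459075 − 1 = 0.9459075.
10·ln10 = 23.0259; −ln(0.9459075) = 0.0556105; m = ⌈23.0259/0.0556105⌉ = ⌈414.057⌉ = 415.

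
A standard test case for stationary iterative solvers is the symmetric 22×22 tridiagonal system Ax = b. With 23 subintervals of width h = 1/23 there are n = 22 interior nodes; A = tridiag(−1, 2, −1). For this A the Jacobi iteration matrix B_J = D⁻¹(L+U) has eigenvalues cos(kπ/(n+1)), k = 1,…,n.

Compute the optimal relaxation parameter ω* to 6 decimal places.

ω* = 1.760305

B_J for the 22×22 system has eigenvalues cos(kπ/23); ρ_J = cos(π/23) = 0.990686.
root = sin(π/23) = 0.1361666  (since 1−cos² = sin²).
Young: ω* = 2/(1+√(1−ρ_J²)) = 2/(1+0.1361666) = 2/1.1361666 = 1.760305.
At ω = 1.760305 every |λ(B_ω)| = ω−1, so ρ_SOR = 0.760305.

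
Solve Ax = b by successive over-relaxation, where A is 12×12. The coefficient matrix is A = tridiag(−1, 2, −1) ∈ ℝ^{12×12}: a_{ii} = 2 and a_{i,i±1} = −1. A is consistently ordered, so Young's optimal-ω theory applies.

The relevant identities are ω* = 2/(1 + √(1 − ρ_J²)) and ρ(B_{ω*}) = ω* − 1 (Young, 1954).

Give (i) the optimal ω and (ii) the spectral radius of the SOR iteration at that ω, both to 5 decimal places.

n=12: λ(B_J) = 1 − λ(A)/2 = cos(kπ/13); k=1 gives ρ_J = 0.97094.
√(1−ρ_J²) simplifies to sin(π/13) = 0.239316.
ω* = 2/(1+0.239316) = 1.61379
At ω = 1.61379 every |λ(B_ω)| = ω−1, so ρ_SOR = 0.61379.

ω* = 1.61379, ρ_SOR = 0.61379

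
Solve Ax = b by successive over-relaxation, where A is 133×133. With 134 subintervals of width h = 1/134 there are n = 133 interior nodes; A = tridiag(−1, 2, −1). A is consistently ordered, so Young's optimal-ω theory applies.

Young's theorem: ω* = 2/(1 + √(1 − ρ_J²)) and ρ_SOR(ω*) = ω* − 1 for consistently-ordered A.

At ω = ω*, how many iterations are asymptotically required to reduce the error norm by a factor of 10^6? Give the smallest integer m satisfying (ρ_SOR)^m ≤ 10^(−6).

With n=133, ρ(Jacobi) = cos(π/134) = 0.9997252.
√(1−ρ_J²) = |sin(π/134)| = 0.0234426
So ω* = 2/1.0234426 = 1.9541887 (Young).
[ρ_SOR] ω* − 1 = 0.9541887.
For 6 digits: m = 6·ln10 / (−ln 0.9541887) = 13.8155/0.0468938 = 294.613; round up → m = 295.

m = 295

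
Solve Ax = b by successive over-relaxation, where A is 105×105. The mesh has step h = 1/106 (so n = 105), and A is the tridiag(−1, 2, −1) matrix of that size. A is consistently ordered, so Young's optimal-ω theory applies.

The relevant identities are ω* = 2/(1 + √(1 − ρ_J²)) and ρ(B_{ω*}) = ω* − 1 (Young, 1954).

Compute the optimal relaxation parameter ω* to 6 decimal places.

½·tridiag(1,0,1) at n=105: λ_k = cos(kπ/106); max |λ| at k=1 ⇒ ρ_J = cos(π/106) ≈ 0.999561.
root = sin(π/106) = 0.0296333  (since 1−cos² = sin²).
Young: ω* = 2/(1+√(1−ρ_J²)) = 2/(1+0.0296333) = 2/1.0296333 = 1.942439.
At ω = 1.942439 every |λ(B_ω)| = ω−1, so ρ_SOR = 0.942439.

ω* = 1.942439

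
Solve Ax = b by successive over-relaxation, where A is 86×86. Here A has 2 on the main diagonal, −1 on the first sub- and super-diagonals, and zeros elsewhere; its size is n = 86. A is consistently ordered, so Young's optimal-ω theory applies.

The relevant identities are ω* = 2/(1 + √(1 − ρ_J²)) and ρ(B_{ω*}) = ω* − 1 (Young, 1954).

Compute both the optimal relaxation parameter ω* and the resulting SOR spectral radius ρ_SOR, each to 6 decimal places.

spectrum of D⁻¹(L+U) = {cos(kπ/87) : 1≤k≤86}; ρ_J = cos(π/87) = 0.999348.
√(1 − cos²(π/87)) = sin(π/87) ≈ 0.0361024.
Then 2/(1+√(1−ρ_J²)) = 2/(1+0.0361024); ω* = 2/1.0361024 = 1.930311.
and ρ(B_{ω*}) = 1.930311 − 1 = 0.930311.

ω* = 1.930311, ρ_SOR = 0.930311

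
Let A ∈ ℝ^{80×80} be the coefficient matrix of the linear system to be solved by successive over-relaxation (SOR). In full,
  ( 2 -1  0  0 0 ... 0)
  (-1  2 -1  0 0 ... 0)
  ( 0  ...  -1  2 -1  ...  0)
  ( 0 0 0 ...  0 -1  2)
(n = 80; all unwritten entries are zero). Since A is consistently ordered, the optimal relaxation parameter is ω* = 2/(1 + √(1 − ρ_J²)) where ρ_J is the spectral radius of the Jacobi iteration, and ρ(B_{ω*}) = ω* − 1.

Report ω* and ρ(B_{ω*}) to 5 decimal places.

ω* = 1.92534, ρ_SOR = 0.92534

With n=80, ρ(Jacobi) = cos(π/81) = 0.99925.
√(1−ρ_J²) = |sin(π/81)| = 0.038775
Then 2/(1+√(1−ρ_J²)) = 2/(1+0.038775); ω* = 2/1.038775 = 1.92534.
and ρ(B_{ω*}) = 1.92534 − 1 = 0.92534.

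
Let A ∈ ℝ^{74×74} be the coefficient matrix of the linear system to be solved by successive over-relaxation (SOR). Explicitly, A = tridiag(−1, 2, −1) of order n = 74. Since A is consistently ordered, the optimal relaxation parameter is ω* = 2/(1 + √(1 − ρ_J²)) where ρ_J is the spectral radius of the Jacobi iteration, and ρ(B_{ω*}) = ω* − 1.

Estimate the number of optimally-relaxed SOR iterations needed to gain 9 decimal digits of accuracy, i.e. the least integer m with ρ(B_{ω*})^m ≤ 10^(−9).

n=74: λ(B_J) = 1 − λ(A)/2 = cos(kπ/75); k=1 gives ρ_J = 0.9991228.
√(1−ρ_J²) = |sin(π/75)| = 0.0418757
[ω*] 2 ÷ (1 + 0.0418757) = 2 ÷ 1.0418757 = 1.9196148.
ρ_SOR = ω* − 1 = 1.9196148 − 1 = 0.9196148.
For 9 digits: m = 9·ln10 / (−ln 0.9196148) = 20.7233/0.0838004 = 247.294; round up → m = 248.

m = 248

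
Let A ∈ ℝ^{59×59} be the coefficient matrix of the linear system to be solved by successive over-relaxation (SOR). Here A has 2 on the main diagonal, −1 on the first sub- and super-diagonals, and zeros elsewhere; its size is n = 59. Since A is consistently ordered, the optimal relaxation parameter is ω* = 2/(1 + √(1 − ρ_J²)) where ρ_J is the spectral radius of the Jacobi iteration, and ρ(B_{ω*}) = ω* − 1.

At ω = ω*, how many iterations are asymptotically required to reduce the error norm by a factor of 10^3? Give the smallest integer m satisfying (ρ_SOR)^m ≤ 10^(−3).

ρ_J = max_k |cos(kπ/60)| = cos(π/60) = 0.9986295
1 − cos²(π/60) = sin²(π/60) ⇒ √(1−ρ_J²) = sin(π/60) = 0.0523360.
So ω* = 2/1.0523360 = 1.9005337 (Young).
ρ_SOR = ω* − 1 = 1.9005337 − 1 = 0.9005337.
(0.9005337)^m ≤ 10^{−3}  ⇒  m·ln(0.9005337) ≤ −3·ln10  ⇒  m ≥ 65.934  ⇒  m = 66

m = 66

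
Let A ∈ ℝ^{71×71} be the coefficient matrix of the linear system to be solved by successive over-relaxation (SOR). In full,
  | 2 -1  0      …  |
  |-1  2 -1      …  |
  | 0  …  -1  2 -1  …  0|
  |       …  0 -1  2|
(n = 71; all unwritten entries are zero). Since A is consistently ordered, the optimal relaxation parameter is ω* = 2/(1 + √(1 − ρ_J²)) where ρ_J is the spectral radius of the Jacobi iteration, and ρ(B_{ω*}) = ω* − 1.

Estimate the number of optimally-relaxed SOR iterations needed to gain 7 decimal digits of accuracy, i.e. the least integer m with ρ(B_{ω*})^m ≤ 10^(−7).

With n=71, ρ(Jacobi) = cos(π/72) = 0.9990482.
root = sin(π/72) = 0.0436194  (since 1−cos² = sin²).
ω* = 2/(1 + 0.0436194) = 2/1.0436194 = 1.9164075.
[ρ_SOR] ω* − 1 = 0.9164075.
(0.9164075)^m ≤ 10^{−7}  ⇒  m·ln(0.9164075) ≤ −7·ln10  ⇒  m ≥ 184.641  ⇒  m = 185

m = 185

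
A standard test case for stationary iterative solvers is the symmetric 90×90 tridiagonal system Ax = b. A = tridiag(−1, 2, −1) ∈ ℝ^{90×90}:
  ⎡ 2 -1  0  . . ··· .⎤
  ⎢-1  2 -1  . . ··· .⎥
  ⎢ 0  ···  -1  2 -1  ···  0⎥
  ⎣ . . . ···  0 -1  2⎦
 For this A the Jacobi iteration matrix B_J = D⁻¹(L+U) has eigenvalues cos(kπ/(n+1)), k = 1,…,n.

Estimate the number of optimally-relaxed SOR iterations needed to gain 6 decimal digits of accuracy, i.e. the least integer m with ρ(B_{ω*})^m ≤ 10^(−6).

m = 201

n=90: λ(B_J) = 1 − λ(A)/2 = cos(kπ/91); k=1 gives ρ_J = 0.9994041.
√(1−ρ_J²) simplifies to sin(π/91) = 0.0345161.
So ω* = 2/1.0345161 = 1.9332710 (Young).
Hence ρ(B_{ω*}) = 1.9332710 − 1 = 0.9332710.
ρ_SOR^m ≤ 10^(−6) ⇔ m ≥ 6·ln10/(−ln 0.9332710) = 13.8155/0.0690597 = 200.052; m = ⌈200.052⌉ = 201.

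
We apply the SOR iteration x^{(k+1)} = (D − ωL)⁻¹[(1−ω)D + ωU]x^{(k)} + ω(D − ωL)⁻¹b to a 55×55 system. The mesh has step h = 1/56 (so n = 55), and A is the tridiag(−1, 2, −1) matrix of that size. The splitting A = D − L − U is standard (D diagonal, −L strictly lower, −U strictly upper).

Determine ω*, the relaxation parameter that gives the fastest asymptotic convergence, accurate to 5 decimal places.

ω* = 1.89381

n=55: λ(B_J) = 1 − λ(A)/2 = cos(kπ/56); k=1 gives ρ_J = 0.99843.
√(1−ρ_J²) = |sin(π/56)| = 0.056070
ω* = 2/(1+0.056070) = 1.89381
ρ_SOR = ω* − 1 = 1.89381 − 1 = 0.89381.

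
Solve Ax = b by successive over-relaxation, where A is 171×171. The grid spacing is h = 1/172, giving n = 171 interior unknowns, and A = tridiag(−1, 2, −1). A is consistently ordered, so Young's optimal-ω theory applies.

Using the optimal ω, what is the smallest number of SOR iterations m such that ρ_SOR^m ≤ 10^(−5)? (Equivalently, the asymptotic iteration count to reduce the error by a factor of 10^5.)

[ρ_J] n=171: ρ(B_J) = cos(π/(n+1)) = cos(π/172) = 0.9998332.
√(1 − cos²(π/172)) = sin(π/172) ≈ 0.0182641.
Then 2/(1+√(1−ρ_J²)) = 2/(1+0.0182641); ω* = 2/1.0182641 = 1.9641270.
and ρ(B_{ω*}) = 1.9641270 − 1 = 0.9641270.
For 5 digits: m = 5·ln10 / (−ln 0.9641270) = 11.5129/0.0365323 = 315.143; round up → m = 316.

m = 316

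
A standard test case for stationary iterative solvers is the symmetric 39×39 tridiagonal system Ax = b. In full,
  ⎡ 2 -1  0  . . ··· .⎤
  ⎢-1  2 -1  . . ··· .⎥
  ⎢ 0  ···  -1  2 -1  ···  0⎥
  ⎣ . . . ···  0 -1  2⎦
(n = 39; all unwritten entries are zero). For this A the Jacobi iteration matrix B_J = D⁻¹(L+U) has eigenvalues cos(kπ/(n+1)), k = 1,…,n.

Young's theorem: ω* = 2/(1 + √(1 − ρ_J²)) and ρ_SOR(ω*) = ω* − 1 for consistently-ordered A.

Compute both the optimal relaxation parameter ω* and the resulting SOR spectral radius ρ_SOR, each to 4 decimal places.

[ρ_J] n=39: ρ(B_J) = cos(π/(n+1)) = cos(π/40) = 0.9969.
√(1 − cos²(π/40)) = sin(π/40) ≈ 0.07846.
ω* = 2/(1 + 0.07846) = 2/1.07846 = 1.8545.
Hence ρ(B_{ω*}) = 1.8545 − 1 = 0.8545.

ω* = 1.8545, ρ_SOR = 0.8545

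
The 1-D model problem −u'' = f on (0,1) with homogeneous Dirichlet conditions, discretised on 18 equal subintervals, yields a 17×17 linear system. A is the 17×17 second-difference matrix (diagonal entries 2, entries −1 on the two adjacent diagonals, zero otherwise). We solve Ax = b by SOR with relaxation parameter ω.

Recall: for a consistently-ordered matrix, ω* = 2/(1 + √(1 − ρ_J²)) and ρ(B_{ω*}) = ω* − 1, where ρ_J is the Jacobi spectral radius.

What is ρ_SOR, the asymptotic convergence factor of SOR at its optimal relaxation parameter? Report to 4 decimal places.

[ρ_J] n=17: ρ(B_J) = cos(π/(n+1)) = cos(π/18) = 0.9848.
√(1 − cos²(π/18)) = sin(π/18) ≈ 0.17365.
[ω*] 2 ÷ (1 + 0.17365) = 2 ÷ 1.17365 = 1.7041.
[ρ_SOR] ω* − 1 = 0.7041.

ρ_SOR = 0.7041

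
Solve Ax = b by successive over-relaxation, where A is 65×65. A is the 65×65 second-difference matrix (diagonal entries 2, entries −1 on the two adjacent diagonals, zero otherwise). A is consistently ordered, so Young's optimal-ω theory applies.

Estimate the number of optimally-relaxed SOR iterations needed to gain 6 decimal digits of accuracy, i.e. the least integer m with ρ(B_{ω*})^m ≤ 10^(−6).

[ρ_J] n=65: ρ(B_J) = cos(π/(n+1)) = cos(π/66) = 0.9988673.
1 − cos²(π/66) = sin²(π/66) ⇒ √(1−ρ_J²) = sin(π/66) = 0.0475819.
Young: ω* = 2/(1+√(1−ρ_J²)) = 2/(1+0.0475819) = 2/1.0475819 = 1.9091586.
[ρ_SOR] ω* − 1 = 0.9091586.
ρ_SOR^m ≤ 10^(−6) ⇔ m ≥ 6·ln10/(−ln 0.9091586) = 13.8155/0.0952357 = 145.066; m = ⌈145.066⌉ = 146.

m = 146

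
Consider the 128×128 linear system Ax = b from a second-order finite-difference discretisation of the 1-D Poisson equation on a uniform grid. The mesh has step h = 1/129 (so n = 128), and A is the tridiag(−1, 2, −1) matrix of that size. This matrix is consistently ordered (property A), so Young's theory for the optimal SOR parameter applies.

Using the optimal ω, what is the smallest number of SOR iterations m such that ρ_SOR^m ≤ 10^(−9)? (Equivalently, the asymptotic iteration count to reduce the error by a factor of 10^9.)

n=128: λ(B_J) = 1 − λ(A)/2 = cos(kπ/129); k=1 gives ρ_J = 0.9997035.
√(1−ρ_J²) simplifies to sin(π/129) = 0.0243510.
So ω* = 2/1.0243510 = 1.9524558 (Young).
and ρ(B_{ω*}) = 1.9524558 − 1 = 0.9524558.
Need (0.9524558)^m ≤ 10^(−9): m ≥ 9·ln10/|ln 0.9524558| = 20.7233/0.0487116 = 425.428 ⇒ m = 426.

m = 426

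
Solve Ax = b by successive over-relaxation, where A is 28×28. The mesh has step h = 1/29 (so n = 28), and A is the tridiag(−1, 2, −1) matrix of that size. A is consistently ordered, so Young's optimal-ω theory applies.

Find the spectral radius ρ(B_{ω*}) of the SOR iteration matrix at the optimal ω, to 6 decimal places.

B_J for the 28×28 system has eigenvalues cos(kπ/29); ρ_J = cos(π/29) = 0.994138.
1 − cos²(π/29) = sin²(π/29) ⇒ √(1−ρ_J²) = sin(π/29) = 0.1081190.
Then 2/(1+√(1−ρ_J²)) = 2/(1+0.1081190); ω* = 2/1.1081190 = 1.804860.
At ω = 1.804860 every |λ(B_ω)| = ω−1, so ρ_SOR = 0.804860.

ρ_SOR = 0.804860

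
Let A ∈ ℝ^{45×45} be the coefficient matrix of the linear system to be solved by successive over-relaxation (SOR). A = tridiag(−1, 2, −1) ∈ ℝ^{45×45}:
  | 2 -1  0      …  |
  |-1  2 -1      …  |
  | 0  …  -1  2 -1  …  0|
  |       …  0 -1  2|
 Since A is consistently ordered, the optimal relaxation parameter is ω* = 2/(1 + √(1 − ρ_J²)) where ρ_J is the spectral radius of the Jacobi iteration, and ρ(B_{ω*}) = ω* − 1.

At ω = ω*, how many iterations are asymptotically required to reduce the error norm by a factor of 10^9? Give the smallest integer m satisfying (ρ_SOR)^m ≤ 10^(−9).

m = 152

ρ_J = max_k |cos(kπ/46)| = cos(π/46) = 0.9976688
1 − cos²(π/46) = sin²(π/46) ⇒ √(1−ρ_J²) = sin(π/46) = 0.0682424.
ω* = 2/(1+0.0682424) = 1.8722342
ρ(B_{ω*}) = ω*−1 = 0.8722342
ρ_SOR^m ≤ 10^(−9) ⇔ m ≥ 9·ln10/(−ln 0.8722342) = 20.7233/0.136697 = 151.600; m = ⌈151.600⌉ = 152.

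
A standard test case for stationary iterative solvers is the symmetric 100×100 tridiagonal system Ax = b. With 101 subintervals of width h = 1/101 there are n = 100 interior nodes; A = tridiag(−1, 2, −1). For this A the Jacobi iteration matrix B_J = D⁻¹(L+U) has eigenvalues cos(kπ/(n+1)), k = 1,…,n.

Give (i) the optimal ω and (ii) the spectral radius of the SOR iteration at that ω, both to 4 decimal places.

spectrum of D⁻¹(L+U) = {cos(kπ/101) : 1≤k≤100}; ρ_J = cos(π/101) = 0.9995.
√(1−ρ_J²) simplifies to sin(π/101) = 0.03110.
ω* = 2 / (1 + 0.03110) = 2 / 1.03110 ≈ 1.9397.
Hence ρ(B_{ω*}) = 1.9397 − 1 = 0.9397.

ω* = 1.9397, ρ_SOR = 0.9397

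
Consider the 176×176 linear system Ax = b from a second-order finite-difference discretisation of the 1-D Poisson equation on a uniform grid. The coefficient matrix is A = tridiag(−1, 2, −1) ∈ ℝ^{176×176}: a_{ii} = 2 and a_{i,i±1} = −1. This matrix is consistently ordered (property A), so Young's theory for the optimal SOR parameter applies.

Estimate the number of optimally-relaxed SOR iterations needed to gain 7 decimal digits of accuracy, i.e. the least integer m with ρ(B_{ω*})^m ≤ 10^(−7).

n=176: λ(B_J) = 1 − λ(A)/2 = cos(kπ/177); k=1 gives ρ_J = 0.9998425.
√(1−ρ_J²) = |sin(π/177)| = 0.0177482
[ω*] 2 ÷ (1 + 0.0177482) = 2 ÷ 1.0177482 = 1.9651226.
Hence ρ(B_{ω*}) = 1.9651226 − 1 = 0.9651226.
7·ln10 = 16.1181; −ln(0.9651226) = 0.0355001; m = ⌈16.1181/0.0355001⌉ = ⌈454.030⌉ = 455.

m = 455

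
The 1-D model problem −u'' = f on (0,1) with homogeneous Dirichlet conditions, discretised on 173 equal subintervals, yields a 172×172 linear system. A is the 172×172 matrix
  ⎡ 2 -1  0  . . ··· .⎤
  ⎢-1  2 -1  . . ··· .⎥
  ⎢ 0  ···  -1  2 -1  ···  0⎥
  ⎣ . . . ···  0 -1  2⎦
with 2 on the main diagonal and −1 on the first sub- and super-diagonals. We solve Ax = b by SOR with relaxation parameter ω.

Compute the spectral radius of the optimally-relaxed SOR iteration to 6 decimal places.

ρ_SOR = 0.964331

½·tridiag(1,0,1) at n=172: λ_k = cos(kπ/173); max |λ| at k=1 ⇒ ρ_J = cos(π/173) ≈ 0.999835.
√(1−ρ_J²) simplifies to sin(π/173) = 0.0181585.
Then 2/(1+√(1−ρ_J²)) = 2/(1+0.0181585); ω* = 2/1.0181585 = 1.964331.
[ρ_SOR] ω* − 1 = 0.964331.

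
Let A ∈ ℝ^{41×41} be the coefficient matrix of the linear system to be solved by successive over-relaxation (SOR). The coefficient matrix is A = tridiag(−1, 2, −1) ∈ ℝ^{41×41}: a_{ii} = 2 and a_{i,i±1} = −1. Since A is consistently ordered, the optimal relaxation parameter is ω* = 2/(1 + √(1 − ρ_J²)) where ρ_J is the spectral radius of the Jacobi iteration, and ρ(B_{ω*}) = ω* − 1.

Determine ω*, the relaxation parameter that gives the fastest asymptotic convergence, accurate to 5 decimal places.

ω* = 1.86093

[ρ_J] n=41: ρ(B_J) = cos(π/(n+1)) = cos(π/42) = 0.99720.
√(1−ρ_J²) simplifies to sin(π/42) = 0.074730.
ω* = 2/(1+0.074730) = 1.86093
[ρ_SOR] ω* − 1 = 0.86093.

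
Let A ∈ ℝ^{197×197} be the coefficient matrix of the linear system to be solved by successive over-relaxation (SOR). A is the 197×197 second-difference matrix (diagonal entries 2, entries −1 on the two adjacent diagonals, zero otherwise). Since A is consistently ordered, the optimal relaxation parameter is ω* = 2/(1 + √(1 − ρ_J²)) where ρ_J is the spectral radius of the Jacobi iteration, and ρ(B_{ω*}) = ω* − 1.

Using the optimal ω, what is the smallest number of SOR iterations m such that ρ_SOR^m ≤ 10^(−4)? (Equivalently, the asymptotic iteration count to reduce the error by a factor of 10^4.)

spectrum of D⁻¹(L+U) = {cos(kπ/198) : 1≤k≤197}; ρ_J = cos(π/198) = 0.9998741.
1 − cos²(π/198) = sin²(π/198) ⇒ √(1−ρ_J²) = sin(π/198) = 0.0158660.
Young: ω* = 2/(1+√(1−ρ_J²)) = 2/(1+0.0158660) = 2/1.0158660 = 1.9687636.
[ρ_SOR] ω* − 1 = 0.9687636.
(0.9687636)^m ≤ 10^{−4}  ⇒  m·ln(0.9687636) ≤ −4·ln10  ⇒  m ≥ 290.229  ⇒  m = 291

m = 291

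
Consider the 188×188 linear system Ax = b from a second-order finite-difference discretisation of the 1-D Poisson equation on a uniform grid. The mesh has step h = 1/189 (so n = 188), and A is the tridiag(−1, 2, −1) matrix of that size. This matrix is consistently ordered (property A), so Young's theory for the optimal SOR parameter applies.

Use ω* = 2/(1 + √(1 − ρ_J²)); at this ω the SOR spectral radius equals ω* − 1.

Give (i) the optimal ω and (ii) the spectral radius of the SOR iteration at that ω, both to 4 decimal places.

spectrum of D⁻¹(L+U) = {cos(kπ/189) : 1≤k≤188}; ρ_J = cos(π/189) = 0.9999.
√(1−ρ_J²) simplifies to sin(π/189) = 0.01662.
ω* = 2/(1 + 0.01662) = 2/1.01662 = 1.9673.
ρ_SOR = ω* − 1 = 1.9673 − 1 = 0.9673.

ω* = 1.9673, ρ_SOR = 0.9673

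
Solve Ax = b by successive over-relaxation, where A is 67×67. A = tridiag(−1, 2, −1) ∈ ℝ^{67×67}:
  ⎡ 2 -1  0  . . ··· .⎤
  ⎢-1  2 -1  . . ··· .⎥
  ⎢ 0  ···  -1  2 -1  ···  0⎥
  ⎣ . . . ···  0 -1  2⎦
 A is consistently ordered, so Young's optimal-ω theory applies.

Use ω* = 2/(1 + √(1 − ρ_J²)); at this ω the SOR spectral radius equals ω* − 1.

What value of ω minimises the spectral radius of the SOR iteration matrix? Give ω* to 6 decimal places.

spectrum of D⁻¹(L+U) = {cos(kπ/68) : 1≤k≤67}; ρ_J = cos(π/68) = 0.998933.
√(1−ρ_J²) simplifies to sin(π/68) = 0.0461835.
Then 2/(1+√(1−ρ_J²)) = 2/(1+0.0461835); ω* = 2/1.0461835 = 1.911711.
Hence ρ(B_{ω*}) = 1.911711 − 1 = 0.911711.

ω* = 1.911711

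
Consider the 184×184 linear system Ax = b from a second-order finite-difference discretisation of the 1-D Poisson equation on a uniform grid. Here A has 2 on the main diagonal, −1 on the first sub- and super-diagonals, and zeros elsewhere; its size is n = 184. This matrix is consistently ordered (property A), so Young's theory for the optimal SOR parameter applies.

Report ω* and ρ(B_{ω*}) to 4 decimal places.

½·tridiag(1,0,1) at n=184: λ_k = cos(kπ/185); max |λ| at k=1 ⇒ ρ_J = cos(π/185) ≈ 0.9999.
1 − cos²(π/185) = sin²(π/185) ⇒ √(1−ρ_J²) = sin(π/185) = 0.01698.
ω* = 2/(1 + 0.01698) = 2/1.01698 = 1.9666.
and ρ(B_{ω*}) = 1.9666 − 1 = 0.9666.

ω* = 1.9666, ρ_SOR = 0.9666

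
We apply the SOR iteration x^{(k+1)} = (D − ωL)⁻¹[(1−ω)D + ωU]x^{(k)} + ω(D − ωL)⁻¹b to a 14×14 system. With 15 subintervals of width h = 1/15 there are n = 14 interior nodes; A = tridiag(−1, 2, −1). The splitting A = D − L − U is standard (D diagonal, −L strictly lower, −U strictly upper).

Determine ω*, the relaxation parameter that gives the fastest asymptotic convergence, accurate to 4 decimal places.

ω* = 1.6558

spectrum of D⁻¹(L+U) = {cos(kπ/15) : 1≤k≤14}; ρ_J = cos(π/15) = 0.9781.
1 − cos²(π/15) = sin²(π/15) ⇒ √(1−ρ_J²) = sin(π/15) = 0.20791.
So ω* = 2/1.20791 = 1.6558 (Young).
and ρ(B_{ω*}) = 1.6558 − 1 = 0.6558.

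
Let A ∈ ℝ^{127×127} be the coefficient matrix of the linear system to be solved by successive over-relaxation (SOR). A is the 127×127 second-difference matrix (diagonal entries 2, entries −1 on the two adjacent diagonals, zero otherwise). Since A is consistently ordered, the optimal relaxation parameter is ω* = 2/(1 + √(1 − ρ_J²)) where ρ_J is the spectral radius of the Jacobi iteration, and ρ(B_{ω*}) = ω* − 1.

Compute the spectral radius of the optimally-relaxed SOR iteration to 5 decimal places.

spectrum of D⁻¹(L+U) = {cos(kπ/128) : 1≤k≤127}; ρ_J = cos(π/128) = 0.99970.
√(1 − cos²(π/128)) = sin(π/128) ≈ 0.024541.
Young: ω* = 2/(1+√(1−ρ_J²)) = 2/(1+0.024541) = 2/1.024541 = 1.95209.
[ρ_SOR] ω* − 1 = 0.95209.

ρ_SOR = 0.95209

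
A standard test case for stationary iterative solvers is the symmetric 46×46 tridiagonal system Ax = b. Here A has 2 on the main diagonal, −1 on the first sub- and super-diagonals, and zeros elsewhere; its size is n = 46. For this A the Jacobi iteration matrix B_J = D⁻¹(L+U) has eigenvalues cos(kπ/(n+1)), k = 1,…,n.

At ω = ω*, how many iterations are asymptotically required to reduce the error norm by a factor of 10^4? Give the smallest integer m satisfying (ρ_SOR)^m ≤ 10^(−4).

m = 69

B_J for the 46×46 system has eigenvalues cos(kπ/47); ρ_J = cos(π/47) = 0.9977669.
√(1−ρ_J²) simplifies to sin(π/47) = 0.0667926.
So ω* = 2/1.0667926 = 1.8747787 (Young).
Hence ρ(B_{ω*}) = 1.8747787 − 1 = 0.8747787.
ρ_SOR^m ≤ 10^(−4) ⇔ m ≥ 4·ln10/(−ln 0.8747787) = 9.21034/0.133784 = 68.845; m = ⌈68.845⌉ = 69.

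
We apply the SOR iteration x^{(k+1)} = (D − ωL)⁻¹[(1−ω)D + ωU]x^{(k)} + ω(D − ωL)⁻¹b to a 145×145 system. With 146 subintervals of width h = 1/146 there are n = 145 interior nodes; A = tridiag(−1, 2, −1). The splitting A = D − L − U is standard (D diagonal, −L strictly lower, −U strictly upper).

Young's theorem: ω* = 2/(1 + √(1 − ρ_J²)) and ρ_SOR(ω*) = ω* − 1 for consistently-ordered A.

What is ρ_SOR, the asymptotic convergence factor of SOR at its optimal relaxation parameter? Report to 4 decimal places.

ρ_SOR = 0.9579

spectrum of D⁻¹(L+U) = {cos(kπ/146) : 1≤k≤145}; ρ_J = cos(π/146) = 0.9998.
1 − cos²(π/146) = sin²(π/146) ⇒ √(1−ρ_J²) = sin(π/146) = 0.02152.
Then 2/(1+√(1−ρ_J²)) = 2/(1+0.02152); ω* = 2/1.02152 = 1.9579.
ρ(B_{ω*}) = ω*−1 = 0.9579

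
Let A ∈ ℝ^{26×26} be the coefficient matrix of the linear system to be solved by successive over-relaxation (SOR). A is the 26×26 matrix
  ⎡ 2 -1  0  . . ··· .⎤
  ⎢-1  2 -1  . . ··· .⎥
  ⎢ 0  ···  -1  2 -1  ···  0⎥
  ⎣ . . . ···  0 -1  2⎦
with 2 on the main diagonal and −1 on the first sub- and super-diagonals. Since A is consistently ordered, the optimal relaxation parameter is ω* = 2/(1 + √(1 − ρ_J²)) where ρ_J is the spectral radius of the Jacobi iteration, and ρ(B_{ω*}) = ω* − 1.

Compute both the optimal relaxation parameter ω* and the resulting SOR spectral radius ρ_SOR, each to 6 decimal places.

½·tridiag(1,0,1) at n=26: λ_k = cos(kπ/27); max |λ| at k=1 ⇒ ρ_J = cos(π/27) ≈ 0.993238.
√(1−ρ_J²) = |sin(π/27)| = 0.1160929
ω* = 2 / (1 + 0.1160929) = 2 / 1.1160929 ≈ 1.791966.
ρ(B_{ω*}) = ω*−1 = 0.791966

ω* = 1.791966, ρ_SOR = 0.791966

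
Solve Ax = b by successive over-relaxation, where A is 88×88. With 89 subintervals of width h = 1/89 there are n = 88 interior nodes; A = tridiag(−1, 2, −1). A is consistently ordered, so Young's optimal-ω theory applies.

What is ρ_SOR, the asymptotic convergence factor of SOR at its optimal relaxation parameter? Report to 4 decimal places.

½·tridiag(1,0,1) at n=88: λ_k = cos(kπ/89); max |λ| at k=1 ⇒ ρ_J = cos(π/89) ≈ 0.9994.
root = sin(π/89) = 0.03529  (since 1−cos² = sin²).
ω* = 2/(1 + 0.03529) = 2/1.03529 = 1.9318.
Hence ρ(B_{ω*}) = 1.9318 − 1 = 0.9318.

ρ_SOR = 0.9318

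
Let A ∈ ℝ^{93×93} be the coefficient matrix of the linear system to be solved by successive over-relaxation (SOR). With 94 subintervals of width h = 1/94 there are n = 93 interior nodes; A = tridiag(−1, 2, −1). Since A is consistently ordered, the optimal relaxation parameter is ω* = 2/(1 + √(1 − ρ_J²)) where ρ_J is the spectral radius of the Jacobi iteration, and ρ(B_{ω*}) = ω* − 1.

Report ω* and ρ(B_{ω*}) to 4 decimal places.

ρ_J = max_k |cos(kπ/94)| = cos(π/94) = 0.9994
√(1−ρ_J²) simplifies to sin(π/94) = 0.03341.
Young: ω* = 2/(1+√(1−ρ_J²)) = 2/(1+0.03341) = 2/1.03341 = 1.9353.
[ρ_SOR] ω* − 1 = 0.9353.

ω* = 1.9353, ρ_SOR = 0.9353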